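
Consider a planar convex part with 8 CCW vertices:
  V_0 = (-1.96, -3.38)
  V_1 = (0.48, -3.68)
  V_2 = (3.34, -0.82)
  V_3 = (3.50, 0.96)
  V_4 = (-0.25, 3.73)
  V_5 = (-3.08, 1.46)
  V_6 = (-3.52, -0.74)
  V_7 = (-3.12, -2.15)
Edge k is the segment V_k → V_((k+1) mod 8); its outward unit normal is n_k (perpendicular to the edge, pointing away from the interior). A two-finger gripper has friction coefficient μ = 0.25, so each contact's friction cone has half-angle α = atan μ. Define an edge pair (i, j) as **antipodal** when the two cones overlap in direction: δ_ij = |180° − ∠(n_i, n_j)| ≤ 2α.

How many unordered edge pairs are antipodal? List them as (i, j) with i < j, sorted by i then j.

α = atan 0.25 = 14.04°;  2α = 28.07°
n_0 = (-0.1220, -0.9925)
n_1 = (+0.7071, -0.7071)
n_2 = (+0.9960, -0.0895)
n_3 = (+0.5941, +0.8044)
n_4 = (-0.6257, +0.7801)
n_5 = (-0.9806, +0.1961)
n_6 = (-0.9620, -0.2729)
n_7 = (-0.7275, -0.6861)
  (0,1): δ = 127.99°  ·
  (0,2): δ = 88.13°  ·
  (0,3): δ = 29.44°  ·
  (0,4): δ = 45.74°  ·
  (0,5): δ = 85.70°  ·
  (0,6): δ = 112.85°  ·
  (0,7): δ = 140.33°  ·
  (1,2): δ = 140.14°  ·
  (1,3): δ = 81.45°  ·
  (1,4): δ = 6.27°  ✓
  (1,5): δ = 33.69°  ·
  (1,6): δ = 60.84°  ·
  (1,7): δ = 88.32°  ·
  (2,3): δ = 121.32°  ·
  (2,4): δ = 46.13°  ·
  (2,5): δ = 6.17°  ✓
  (2,6): δ = 20.97°  ✓
  (2,7): δ = 48.46°  ·
  (3,4): δ = 104.81°  ·
  (3,5): δ = 64.86°  ·
  (3,6): δ = 37.71°  ·
  (3,7): δ = 10.23°  ✓
  (4,5): δ = 140.04°  ·
  (4,6): δ = 112.90°  ·
  (4,7): δ = 85.41°  ·
  (5,6): δ = 152.85°  ·
  (5,7): δ = 125.37°  ·
  (6,7): δ = 152.52°  ·
antipodal pairs: 4

count = 4; pairs: (1,4), (2,5), (2,6), (3,7)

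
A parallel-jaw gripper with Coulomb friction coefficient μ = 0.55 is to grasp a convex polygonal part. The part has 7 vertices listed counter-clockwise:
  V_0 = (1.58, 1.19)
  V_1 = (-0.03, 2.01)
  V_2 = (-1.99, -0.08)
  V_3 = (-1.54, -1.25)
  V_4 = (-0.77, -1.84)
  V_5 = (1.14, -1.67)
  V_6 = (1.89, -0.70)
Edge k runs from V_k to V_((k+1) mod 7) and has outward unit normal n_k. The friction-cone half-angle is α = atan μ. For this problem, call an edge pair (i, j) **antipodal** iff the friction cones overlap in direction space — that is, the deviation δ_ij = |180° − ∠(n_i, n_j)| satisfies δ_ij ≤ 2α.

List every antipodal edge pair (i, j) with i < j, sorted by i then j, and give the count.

count = 8; pairs: (0,2), (0,3), (0,4), (1,4), (1,5), (1,6), (2,6), (3,6)

α = atan 0.55 = 28.81°;  2α = 57.62°
n_0 = (+0.4538, +0.8911)
n_1 = (-0.7294, +0.6841)
n_2 = (-0.9333, -0.3590)
n_3 = (-0.6082, -0.7938)
n_4 = (+0.0887, -0.9961)
n_5 = (+0.7911, -0.6117)
n_6 = (+0.9868, +0.1619)
  (0,1): δ = 106.17°  ·
  (0,2): δ = 41.97°  ✓
  (0,3): δ = 10.47°  ✓
  (0,4): δ = 32.08°  ✓
  (0,5): δ = 79.28°  ·
  (0,6): δ = 126.31°  ·
  (1,2): δ = 115.80°  ·
  (1,3): δ = 84.30°  ·
  (1,4): δ = 41.75°  ✓
  (1,5): δ = 5.45°  ✓
  (1,6): δ = 52.48°  ✓
  (2,3): δ = 148.50°  ·
  (2,4): δ = 105.95°  ·
  (2,5): δ = 58.75°  ·
  (2,6): δ = 11.72°  ✓
  (3,4): δ = 137.45°  ·
  (3,5): δ = 90.25°  ·
  (3,6): δ = 43.22°  ✓
  (4,5): δ = 132.80°  ·
  (4,6): δ = 85.77°  ·
  (5,6): δ = 132.97°  ·
antipodal pairs: 8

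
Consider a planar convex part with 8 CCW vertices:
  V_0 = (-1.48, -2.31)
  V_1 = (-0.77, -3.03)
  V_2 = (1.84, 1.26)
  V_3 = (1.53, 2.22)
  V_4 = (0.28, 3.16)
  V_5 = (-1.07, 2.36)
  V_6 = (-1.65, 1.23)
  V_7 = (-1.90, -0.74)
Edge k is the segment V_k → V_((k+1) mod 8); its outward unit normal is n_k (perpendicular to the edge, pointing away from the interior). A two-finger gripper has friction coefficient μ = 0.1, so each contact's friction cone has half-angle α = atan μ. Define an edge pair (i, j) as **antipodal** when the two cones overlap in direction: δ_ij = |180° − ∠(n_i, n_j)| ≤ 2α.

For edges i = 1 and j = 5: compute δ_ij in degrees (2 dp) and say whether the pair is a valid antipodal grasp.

δ = 4.15°, valid

α = atan 0.1 = 5.71°;  2α = 11.42°
edge 1: e_1 = (+2.61, +4.29);  n_1 = (+0.8543, -0.5198)
edge 5: e_5 = (-0.58, -1.13);  n_5 = (-0.8897, +0.4566)
∠(n_1, n_5) = 175.85°
δ = |180° − 175.85°| = 4.15°
4.15° ≤ 2α = 11.42°  →  valid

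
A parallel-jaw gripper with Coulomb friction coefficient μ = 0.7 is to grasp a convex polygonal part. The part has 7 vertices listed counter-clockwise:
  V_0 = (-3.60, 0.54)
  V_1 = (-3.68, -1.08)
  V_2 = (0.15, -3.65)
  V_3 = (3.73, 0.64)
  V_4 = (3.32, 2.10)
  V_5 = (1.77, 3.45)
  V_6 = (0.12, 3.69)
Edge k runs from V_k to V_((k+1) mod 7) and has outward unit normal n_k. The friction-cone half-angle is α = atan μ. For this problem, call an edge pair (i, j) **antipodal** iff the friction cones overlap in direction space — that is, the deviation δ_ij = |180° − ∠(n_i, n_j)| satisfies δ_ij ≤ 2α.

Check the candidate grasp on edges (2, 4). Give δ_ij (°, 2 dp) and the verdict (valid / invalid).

α = atan 0.7 = 34.99°;  2α = 69.98°
edge 2: e_2 = (+3.58, +4.29);  n_2 = (+0.7678, -0.6407)
edge 4: e_4 = (-1.55, +1.35);  n_4 = (+0.6568, +0.7541)
∠(n_2, n_4) = 88.79°
δ = |180° − 88.79°| = 91.21°
91.21° > 2α = 69.98°  →  invalid

δ = 91.21°, invalid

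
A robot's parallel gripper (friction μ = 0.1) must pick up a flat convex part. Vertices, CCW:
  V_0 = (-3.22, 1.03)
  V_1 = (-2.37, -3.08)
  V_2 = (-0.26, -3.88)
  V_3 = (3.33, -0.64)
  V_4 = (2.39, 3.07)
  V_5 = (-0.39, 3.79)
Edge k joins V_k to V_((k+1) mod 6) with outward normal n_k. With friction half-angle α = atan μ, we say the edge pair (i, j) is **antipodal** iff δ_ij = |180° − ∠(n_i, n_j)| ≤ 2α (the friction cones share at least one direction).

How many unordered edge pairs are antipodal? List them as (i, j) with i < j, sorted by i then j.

count = 3; pairs: (0,3), (1,4), (2,5)

α = atan 0.1 = 5.71°;  2α = 11.42°
n_0 = (-0.9793, -0.2025)
n_1 = (-0.3545, -0.9350)
n_2 = (+0.6700, -0.7424)
n_3 = (+0.9694, +0.2456)
n_4 = (+0.2507, +0.9681)
n_5 = (-0.6982, +0.7159)
  (0,1): δ = 122.45°  ·
  (0,2): δ = 59.62°  ·
  (0,3): δ = 2.53°  ✓
  (0,4): δ = 63.80°  ·
  (0,5): δ = 122.60°  ·
  (1,2): δ = 117.17°  ·
  (1,3): δ = 55.02°  ·
  (1,4): δ = 6.24°  ✓
  (1,5): δ = 65.05°  ·
  (2,3): δ = 117.85°  ·
  (2,4): δ = 56.59°  ·
  (2,5): δ = 2.22°  ✓
  (3,4): δ = 118.74°  ·
  (3,5): δ = 59.94°  ·
  (4,5): δ = 121.20°  ·
antipodal pairs: 3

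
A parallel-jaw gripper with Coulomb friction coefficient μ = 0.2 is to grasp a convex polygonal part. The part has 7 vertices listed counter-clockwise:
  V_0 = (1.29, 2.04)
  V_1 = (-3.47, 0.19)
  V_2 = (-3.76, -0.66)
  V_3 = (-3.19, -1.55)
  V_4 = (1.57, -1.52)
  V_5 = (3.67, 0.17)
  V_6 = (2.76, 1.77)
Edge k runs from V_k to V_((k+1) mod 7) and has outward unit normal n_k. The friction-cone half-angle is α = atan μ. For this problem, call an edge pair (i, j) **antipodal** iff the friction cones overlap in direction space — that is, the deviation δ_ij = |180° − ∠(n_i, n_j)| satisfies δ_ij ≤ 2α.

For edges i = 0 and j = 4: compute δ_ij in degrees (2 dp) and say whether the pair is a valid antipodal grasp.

α = atan 0.2 = 11.31°;  2α = 22.62°
edge 0: e_0 = (-4.76, -1.85);  n_0 = (-0.3623, +0.9321)
edge 4: e_4 = (+2.10, +1.69);  n_4 = (+0.6270, -0.7791)
∠(n_0, n_4) = 162.41°
δ = |180° − 162.41°| = 17.59°
17.59° ≤ 2α = 22.62°  →  valid

δ = 17.59°, valid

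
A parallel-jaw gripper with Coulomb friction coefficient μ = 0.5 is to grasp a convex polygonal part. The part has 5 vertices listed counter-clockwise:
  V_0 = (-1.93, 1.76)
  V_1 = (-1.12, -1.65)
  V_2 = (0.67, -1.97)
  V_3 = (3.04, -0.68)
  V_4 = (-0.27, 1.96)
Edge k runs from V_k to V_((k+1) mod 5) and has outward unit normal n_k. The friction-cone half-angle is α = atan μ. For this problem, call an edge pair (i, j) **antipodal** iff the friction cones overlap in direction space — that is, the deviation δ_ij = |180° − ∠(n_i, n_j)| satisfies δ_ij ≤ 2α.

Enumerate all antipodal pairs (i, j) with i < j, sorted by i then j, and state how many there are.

α = atan 0.5 = 26.57°;  2α = 53.13°
n_0 = (-0.9729, -0.2311)
n_1 = (-0.1760, -0.9844)
n_2 = (+0.4781, -0.8783)
n_3 = (+0.6235, +0.7818)
n_4 = (-0.1196, +0.9928)
  (0,1): δ = 113.50°  ·
  (0,2): δ = 74.80°  ·
  (0,3): δ = 38.06°  ✓
  (0,4): δ = 83.51°  ·
  (1,2): δ = 141.30°  ·
  (1,3): δ = 28.44°  ✓
  (1,4): δ = 17.01°  ✓
  (2,3): δ = 67.13°  ·
  (2,4): δ = 21.69°  ✓
  (3,4): δ = 134.55°  ·
antipodal pairs: 4

count = 4; pairs: (0,3), (1,3), (1,4), (2,4)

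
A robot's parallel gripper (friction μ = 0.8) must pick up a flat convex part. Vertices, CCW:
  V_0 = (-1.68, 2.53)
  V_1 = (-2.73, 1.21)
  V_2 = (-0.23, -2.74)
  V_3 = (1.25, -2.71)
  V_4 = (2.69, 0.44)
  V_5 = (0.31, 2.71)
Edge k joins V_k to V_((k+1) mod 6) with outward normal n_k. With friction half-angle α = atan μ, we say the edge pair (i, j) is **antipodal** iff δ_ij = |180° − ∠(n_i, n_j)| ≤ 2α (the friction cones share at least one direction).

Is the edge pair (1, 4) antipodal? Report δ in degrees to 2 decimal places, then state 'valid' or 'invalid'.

δ = 14.02°, valid

α = atan 0.8 = 38.66°;  2α = 77.32°
edge 1: e_1 = (+2.50, -3.95);  n_1 = (-0.8450, -0.5348)
edge 4: e_4 = (-2.38, +2.27);  n_4 = (+0.6902, +0.7236)
∠(n_1, n_4) = 165.98°
δ = |180° − 165.98°| = 14.02°
14.02° ≤ 2α = 77.32°  →  valid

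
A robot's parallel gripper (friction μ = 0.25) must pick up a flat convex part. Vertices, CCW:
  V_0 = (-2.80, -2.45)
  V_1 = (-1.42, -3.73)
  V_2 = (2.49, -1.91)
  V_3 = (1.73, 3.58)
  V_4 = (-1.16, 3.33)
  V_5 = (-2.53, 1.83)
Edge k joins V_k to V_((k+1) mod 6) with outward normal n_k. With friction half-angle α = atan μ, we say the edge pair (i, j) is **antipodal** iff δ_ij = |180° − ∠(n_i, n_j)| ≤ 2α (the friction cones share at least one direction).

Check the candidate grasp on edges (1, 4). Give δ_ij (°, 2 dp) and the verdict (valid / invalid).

δ = 22.63°, valid

α = atan 0.25 = 14.04°;  2α = 28.07°
edge 1: e_1 = (+3.91, +1.82);  n_1 = (+0.4220, -0.9066)
edge 4: e_4 = (-1.37, -1.50);  n_4 = (-0.7384, +0.6744)
∠(n_1, n_4) = 157.37°
δ = |180° − 157.37°| = 22.63°
22.63° ≤ 2α = 28.07°  →  valid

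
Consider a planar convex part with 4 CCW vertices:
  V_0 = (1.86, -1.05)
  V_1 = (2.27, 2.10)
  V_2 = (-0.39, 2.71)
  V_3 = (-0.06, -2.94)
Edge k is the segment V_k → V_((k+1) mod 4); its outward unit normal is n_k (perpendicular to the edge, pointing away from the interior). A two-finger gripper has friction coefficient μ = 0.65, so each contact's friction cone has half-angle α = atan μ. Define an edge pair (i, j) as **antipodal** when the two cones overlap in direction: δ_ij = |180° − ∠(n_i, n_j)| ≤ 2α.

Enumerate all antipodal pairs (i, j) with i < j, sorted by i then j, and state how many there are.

count = 3; pairs: (0,2), (1,3), (2,3)

α = atan 0.65 = 33.02°;  2α = 66.05°
n_0 = (+0.9916, -0.1291)
n_1 = (+0.2235, +0.9747)
n_2 = (-0.9983, -0.0583)
n_3 = (+0.7015, -0.7127)
  (0,1): δ = 95.50°  ·
  (0,2): δ = 10.76°  ✓
  (0,3): δ = 141.96°  ·
  (1,2): δ = 73.74°  ·
  (1,3): δ = 57.46°  ✓
  (2,3): δ = 48.79°  ✓
antipodal pairs: 3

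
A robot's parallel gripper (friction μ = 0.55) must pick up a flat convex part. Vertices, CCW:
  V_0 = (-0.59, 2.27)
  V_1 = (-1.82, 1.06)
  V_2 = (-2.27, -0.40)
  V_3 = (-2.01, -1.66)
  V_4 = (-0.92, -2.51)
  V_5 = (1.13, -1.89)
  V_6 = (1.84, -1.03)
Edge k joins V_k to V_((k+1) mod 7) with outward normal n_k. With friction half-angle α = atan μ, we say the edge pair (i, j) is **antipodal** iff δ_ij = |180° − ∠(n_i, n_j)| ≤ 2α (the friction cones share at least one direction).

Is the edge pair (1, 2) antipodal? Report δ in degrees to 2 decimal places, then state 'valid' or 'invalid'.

δ = 151.21°, invalid

α = atan 0.55 = 28.81°;  2α = 57.62°
edge 1: e_1 = (-0.45, -1.46);  n_1 = (-0.9556, +0.2945)
edge 2: e_2 = (+0.26, -1.26);  n_2 = (-0.9794, -0.2021)
∠(n_1, n_2) = 28.79°
δ = |180° − 28.79°| = 151.21°
151.21° > 2α = 57.62°  →  invalid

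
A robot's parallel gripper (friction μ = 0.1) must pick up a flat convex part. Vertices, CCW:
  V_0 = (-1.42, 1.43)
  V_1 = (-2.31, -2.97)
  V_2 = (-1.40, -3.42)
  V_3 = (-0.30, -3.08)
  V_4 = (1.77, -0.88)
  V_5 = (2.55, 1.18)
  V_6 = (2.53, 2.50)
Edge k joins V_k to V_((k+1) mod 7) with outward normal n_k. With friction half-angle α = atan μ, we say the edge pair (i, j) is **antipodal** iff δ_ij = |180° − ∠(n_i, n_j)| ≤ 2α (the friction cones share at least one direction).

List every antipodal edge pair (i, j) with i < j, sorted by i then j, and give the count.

α = atan 0.1 = 5.71°;  2α = 11.42°
n_0 = (-0.9801, +0.1983)
n_1 = (-0.4433, -0.8964)
n_2 = (+0.2953, -0.9554)
n_3 = (+0.7283, -0.6853)
n_4 = (+0.9352, -0.3541)
n_5 = (+0.9999, +0.0151)
n_6 = (-0.2615, +0.9652)
  (0,1): δ = 104.88°  ·
  (0,2): δ = 61.39°  ·
  (0,3): δ = 31.82°  ·
  (0,4): δ = 9.30°  ✓
  (0,5): δ = 12.30°  ·
  (0,6): δ = 116.59°  ·
  (1,2): δ = 136.51°  ·
  (1,3): δ = 106.94°  ·
  (1,4): δ = 84.43°  ·
  (1,5): δ = 62.82°  ·
  (1,6): δ = 41.47°  ·
  (2,3): δ = 150.43°  ·
  (2,4): δ = 127.91°  ·
  (2,5): δ = 106.31°  ·
  (2,6): δ = 2.02°  ✓
  (3,4): δ = 157.48°  ·
  (3,5): δ = 135.88°  ·
  (3,6): δ = 31.59°  ·
  (4,5): δ = 158.39°  ·
  (4,6): δ = 54.10°  ·
  (5,6): δ = 75.71°  ·
antipodal pairs: 2

count = 2; pairs: (0,4), (2,6)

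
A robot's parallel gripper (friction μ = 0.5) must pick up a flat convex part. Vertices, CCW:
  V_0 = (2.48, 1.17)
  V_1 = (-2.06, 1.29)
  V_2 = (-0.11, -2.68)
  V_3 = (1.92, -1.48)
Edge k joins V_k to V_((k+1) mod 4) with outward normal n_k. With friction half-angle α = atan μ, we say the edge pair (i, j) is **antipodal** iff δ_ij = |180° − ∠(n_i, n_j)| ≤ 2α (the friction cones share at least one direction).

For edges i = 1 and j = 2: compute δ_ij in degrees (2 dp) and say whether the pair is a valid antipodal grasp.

δ = 85.57°, invalid

α = atan 0.5 = 26.57°;  2α = 53.13°
edge 1: e_1 = (+1.95, -3.97);  n_1 = (-0.8976, -0.4409)
edge 2: e_2 = (+2.03, +1.20);  n_2 = (+0.5089, -0.8608)
∠(n_1, n_2) = 94.43°
δ = |180° − 94.43°| = 85.57°
85.57° > 2α = 53.13°  →  invalid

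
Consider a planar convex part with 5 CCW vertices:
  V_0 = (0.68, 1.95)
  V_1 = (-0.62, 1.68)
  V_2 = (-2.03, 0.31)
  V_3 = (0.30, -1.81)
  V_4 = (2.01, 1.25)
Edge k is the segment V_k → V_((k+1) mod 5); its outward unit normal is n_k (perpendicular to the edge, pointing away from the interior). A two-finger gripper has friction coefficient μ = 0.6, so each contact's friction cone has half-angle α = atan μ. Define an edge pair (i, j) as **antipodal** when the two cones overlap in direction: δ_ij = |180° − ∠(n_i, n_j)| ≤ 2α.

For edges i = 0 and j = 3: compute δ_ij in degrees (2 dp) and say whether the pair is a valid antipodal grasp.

α = atan 0.6 = 30.96°;  2α = 61.93°
edge 0: e_0 = (-1.30, -0.27);  n_0 = (-0.2034, +0.9791)
edge 3: e_3 = (+1.71, +3.06);  n_3 = (+0.8729, -0.4878)
∠(n_0, n_3) = 130.93°
δ = |180° − 130.93°| = 49.07°
49.07° ≤ 2α = 61.93°  →  valid

δ = 49.07°, valid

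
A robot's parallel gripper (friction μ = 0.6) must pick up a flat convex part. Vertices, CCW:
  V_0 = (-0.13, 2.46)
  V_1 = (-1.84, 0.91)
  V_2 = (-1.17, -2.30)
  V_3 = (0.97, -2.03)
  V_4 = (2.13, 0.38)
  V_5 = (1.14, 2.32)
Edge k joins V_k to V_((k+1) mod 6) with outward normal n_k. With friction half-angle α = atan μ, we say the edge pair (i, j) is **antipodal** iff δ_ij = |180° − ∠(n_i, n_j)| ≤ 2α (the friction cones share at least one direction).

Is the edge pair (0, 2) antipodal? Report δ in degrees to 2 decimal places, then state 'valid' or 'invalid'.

δ = 35.00°, valid

α = atan 0.6 = 30.96°;  2α = 61.93°
edge 0: e_0 = (-1.71, -1.55);  n_0 = (-0.6716, +0.7409)
edge 2: e_2 = (+2.14, +0.27);  n_2 = (+0.1252, -0.9921)
∠(n_0, n_2) = 145.00°
δ = |180° − 145.00°| = 35.00°
35.00° ≤ 2α = 61.93°  →  valid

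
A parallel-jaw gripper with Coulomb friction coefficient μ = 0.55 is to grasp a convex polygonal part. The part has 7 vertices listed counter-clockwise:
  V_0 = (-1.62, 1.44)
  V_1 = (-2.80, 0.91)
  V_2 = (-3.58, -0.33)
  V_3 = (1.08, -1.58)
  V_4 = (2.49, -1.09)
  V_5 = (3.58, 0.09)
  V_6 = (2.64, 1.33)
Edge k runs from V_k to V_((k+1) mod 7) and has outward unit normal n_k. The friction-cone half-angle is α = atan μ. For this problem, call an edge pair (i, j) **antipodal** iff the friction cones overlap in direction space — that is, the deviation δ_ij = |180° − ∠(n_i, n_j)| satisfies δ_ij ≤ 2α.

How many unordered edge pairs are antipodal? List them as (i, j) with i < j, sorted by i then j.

α = atan 0.55 = 28.81°;  2α = 57.62°
n_0 = (-0.4097, +0.9122)
n_1 = (-0.8465, +0.5325)
n_2 = (-0.2591, -0.9659)
n_3 = (+0.3283, -0.9446)
n_4 = (+0.7346, -0.6785)
n_5 = (+0.7969, +0.6041)
n_6 = (+0.0258, +0.9997)
  (0,1): δ = 146.36°  ·
  (0,2): δ = 39.20°  ✓
  (0,3): δ = 5.02°  ✓
  (0,4): δ = 23.08°  ✓
  (0,5): δ = 102.98°  ·
  (0,6): δ = 154.33°  ·
  (1,2): δ = 72.84°  ·
  (1,3): δ = 38.67°  ✓
  (1,4): δ = 10.56°  ✓
  (1,5): δ = 69.34°  ·
  (1,6): δ = 120.69°  ·
  (2,3): δ = 145.82°  ·
  (2,4): δ = 117.71°  ·
  (2,5): δ = 37.82°  ✓
  (2,6): δ = 13.54°  ✓
  (3,4): δ = 151.89°  ·
  (3,5): δ = 72.00°  ·
  (3,6): δ = 20.64°  ✓
  (4,5): δ = 100.11°  ·
  (4,6): δ = 48.75°  ✓
  (5,6): δ = 128.64°  ·
antipodal pairs: 9

count = 9; pairs: (0,2), (0,3), (0,4), (1,3), (1,4), (2,5), (2,6), (3,6), (4,6)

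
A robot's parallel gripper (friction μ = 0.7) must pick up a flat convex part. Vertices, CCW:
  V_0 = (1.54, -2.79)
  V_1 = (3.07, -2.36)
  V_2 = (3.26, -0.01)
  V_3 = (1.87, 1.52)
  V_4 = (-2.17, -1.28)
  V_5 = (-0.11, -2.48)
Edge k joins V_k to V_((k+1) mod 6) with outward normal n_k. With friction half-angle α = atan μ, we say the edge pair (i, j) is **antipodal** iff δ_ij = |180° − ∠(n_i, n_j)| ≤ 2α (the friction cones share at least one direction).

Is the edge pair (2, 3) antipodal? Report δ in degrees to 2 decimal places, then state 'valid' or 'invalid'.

α = atan 0.7 = 34.99°;  2α = 69.98°
edge 2: e_2 = (-1.39, +1.53);  n_2 = (+0.7402, +0.6724)
edge 3: e_3 = (-4.04, -2.80);  n_3 = (-0.5696, +0.8219)
∠(n_2, n_3) = 82.47°
δ = |180° − 82.47°| = 97.53°
97.53° > 2α = 69.98°  →  invalid

δ = 97.53°, invalid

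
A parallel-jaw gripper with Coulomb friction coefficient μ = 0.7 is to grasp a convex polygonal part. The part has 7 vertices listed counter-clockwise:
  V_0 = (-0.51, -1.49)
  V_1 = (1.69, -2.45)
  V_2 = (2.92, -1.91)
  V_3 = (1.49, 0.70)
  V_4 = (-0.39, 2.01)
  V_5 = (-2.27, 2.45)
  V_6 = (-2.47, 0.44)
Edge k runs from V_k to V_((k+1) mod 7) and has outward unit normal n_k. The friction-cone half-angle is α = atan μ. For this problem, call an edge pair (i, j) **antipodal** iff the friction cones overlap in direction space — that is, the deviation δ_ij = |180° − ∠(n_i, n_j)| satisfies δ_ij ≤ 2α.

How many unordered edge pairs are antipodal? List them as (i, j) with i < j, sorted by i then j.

α = atan 0.7 = 34.99°;  2α = 69.98°
n_0 = (-0.3999, -0.9165)
n_1 = (+0.4020, -0.9156)
n_2 = (+0.8770, +0.4805)
n_3 = (+0.5717, +0.8205)
n_4 = (+0.2279, +0.9737)
n_5 = (-0.9951, +0.0990)
n_6 = (-0.7016, -0.7125)
  (0,1): δ = 132.72°  ·
  (0,2): δ = 37.71°  ✓
  (0,3): δ = 11.29°  ✓
  (0,4): δ = 10.40°  ✓
  (0,5): δ = 107.89°  ·
  (0,6): δ = 159.02°  ·
  (1,2): δ = 84.98°  ·
  (1,3): δ = 58.57°  ✓
  (1,4): δ = 36.88°  ✓
  (1,5): δ = 60.61°  ✓
  (1,6): δ = 111.74°  ·
  (2,3): δ = 153.59°  ·
  (2,4): δ = 131.89°  ·
  (2,5): δ = 34.40°  ✓
  (2,6): δ = 16.72°  ✓
  (3,4): δ = 158.30°  ·
  (3,5): δ = 60.81°  ✓
  (3,6): δ = 9.69°  ✓
  (4,5): δ = 82.51°  ·
  (4,6): δ = 31.39°  ✓
  (5,6): δ = 128.88°  ·
antipodal pairs: 11

count = 11; pairs: (0,2), (0,3), (0,4), (1,3), (1,4), (1,5), (2,5), (2,6), (3,5), (3,6), (4,6)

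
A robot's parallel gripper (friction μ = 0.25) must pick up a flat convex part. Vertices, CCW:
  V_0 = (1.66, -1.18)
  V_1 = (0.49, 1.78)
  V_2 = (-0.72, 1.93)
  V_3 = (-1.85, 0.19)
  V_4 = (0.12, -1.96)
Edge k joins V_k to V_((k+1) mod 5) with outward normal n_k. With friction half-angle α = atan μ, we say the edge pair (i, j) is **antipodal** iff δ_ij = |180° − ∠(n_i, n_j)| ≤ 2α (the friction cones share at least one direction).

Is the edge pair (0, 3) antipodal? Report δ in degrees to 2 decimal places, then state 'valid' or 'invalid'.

δ = 20.93°, valid

α = atan 0.25 = 14.04°;  2α = 28.07°
edge 0: e_0 = (-1.17, +2.96);  n_0 = (+0.9300, +0.3676)
edge 3: e_3 = (+1.97, -2.15);  n_3 = (-0.7373, -0.6756)
∠(n_0, n_3) = 159.07°
δ = |180° − 159.07°| = 20.93°
20.93° ≤ 2α = 28.07°  →  valid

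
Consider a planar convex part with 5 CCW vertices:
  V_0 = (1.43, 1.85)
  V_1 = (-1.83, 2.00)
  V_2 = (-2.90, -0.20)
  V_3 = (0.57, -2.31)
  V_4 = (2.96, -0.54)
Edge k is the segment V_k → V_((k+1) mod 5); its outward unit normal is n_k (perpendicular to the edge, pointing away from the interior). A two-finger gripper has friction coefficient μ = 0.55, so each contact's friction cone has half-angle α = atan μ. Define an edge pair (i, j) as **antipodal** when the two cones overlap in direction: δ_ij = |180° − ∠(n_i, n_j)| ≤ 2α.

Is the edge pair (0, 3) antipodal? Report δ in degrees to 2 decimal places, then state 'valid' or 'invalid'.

α = atan 0.55 = 28.81°;  2α = 57.62°
edge 0: e_0 = (-3.26, +0.15);  n_0 = (+0.0460, +0.9989)
edge 3: e_3 = (+2.39, +1.77);  n_3 = (+0.5951, -0.8036)
∠(n_0, n_3) = 140.84°
δ = |180° − 140.84°| = 39.16°
39.16° ≤ 2α = 57.62°  →  valid

δ = 39.16°, valid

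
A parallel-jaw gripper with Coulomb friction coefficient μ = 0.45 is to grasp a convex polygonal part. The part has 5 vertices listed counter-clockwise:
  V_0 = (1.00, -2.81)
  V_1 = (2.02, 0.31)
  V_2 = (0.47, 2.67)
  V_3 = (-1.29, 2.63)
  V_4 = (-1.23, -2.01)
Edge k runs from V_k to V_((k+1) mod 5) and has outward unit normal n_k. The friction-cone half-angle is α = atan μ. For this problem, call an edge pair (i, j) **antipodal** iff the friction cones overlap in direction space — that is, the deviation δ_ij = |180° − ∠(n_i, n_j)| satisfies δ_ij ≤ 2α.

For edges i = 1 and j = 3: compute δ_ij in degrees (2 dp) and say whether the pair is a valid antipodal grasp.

δ = 32.56°, valid

α = atan 0.45 = 24.23°;  2α = 48.46°
edge 1: e_1 = (-1.55, +2.36);  n_1 = (+0.8358, +0.5490)
edge 3: e_3 = (+0.06, -4.64);  n_3 = (-0.9999, -0.0129)
∠(n_1, n_3) = 147.44°
δ = |180° − 147.44°| = 32.56°
32.56° ≤ 2α = 48.46°  →  valid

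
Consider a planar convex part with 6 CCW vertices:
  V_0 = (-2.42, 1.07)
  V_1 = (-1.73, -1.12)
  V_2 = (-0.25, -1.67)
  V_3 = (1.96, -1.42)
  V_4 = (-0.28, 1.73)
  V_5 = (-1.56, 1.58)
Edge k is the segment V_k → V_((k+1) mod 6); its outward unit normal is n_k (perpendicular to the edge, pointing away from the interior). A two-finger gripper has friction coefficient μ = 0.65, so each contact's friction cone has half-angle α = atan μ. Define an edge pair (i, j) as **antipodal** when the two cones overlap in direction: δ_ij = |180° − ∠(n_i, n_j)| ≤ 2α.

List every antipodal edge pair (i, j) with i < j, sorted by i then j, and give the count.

count = 7; pairs: (0,3), (1,3), (1,4), (1,5), (2,3), (2,4), (2,5)

α = atan 0.65 = 33.02°;  2α = 66.05°
n_0 = (-0.9538, -0.3005)
n_1 = (-0.3483, -0.9374)
n_2 = (+0.1124, -0.9937)
n_3 = (+0.8150, +0.5795)
n_4 = (-0.1164, +0.9932)
n_5 = (-0.5101, +0.8601)
  (0,1): δ = 127.87°  ·
  (0,2): δ = 101.03°  ·
  (0,3): δ = 17.93°  ✓
  (0,4): δ = 79.20°  ·
  (0,5): δ = 103.18°  ·
  (1,2): δ = 153.16°  ·
  (1,3): δ = 34.20°  ✓
  (1,4): δ = 27.07°  ✓
  (1,5): δ = 51.06°  ✓
  (2,3): δ = 61.04°  ✓
  (2,4): δ = 0.23°  ✓
  (2,5): δ = 24.21°  ✓
  (3,4): δ = 118.73°  ·
  (3,5): δ = 94.75°  ·
  (4,5): δ = 156.01°  ·
antipodal pairs: 7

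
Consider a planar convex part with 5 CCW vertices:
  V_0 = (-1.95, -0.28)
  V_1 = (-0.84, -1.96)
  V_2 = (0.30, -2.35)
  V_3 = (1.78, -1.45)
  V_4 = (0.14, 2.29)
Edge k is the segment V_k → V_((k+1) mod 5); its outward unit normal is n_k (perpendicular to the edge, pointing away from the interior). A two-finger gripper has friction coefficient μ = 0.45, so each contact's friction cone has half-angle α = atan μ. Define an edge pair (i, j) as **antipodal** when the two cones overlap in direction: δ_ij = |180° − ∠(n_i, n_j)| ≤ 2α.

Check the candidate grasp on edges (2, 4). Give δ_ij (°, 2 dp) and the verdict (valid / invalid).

α = atan 0.45 = 24.23°;  2α = 48.46°
edge 2: e_2 = (+1.48, +0.90);  n_2 = (+0.5196, -0.8544)
edge 4: e_4 = (-2.09, -2.57);  n_4 = (-0.7758, +0.6309)
∠(n_2, n_4) = 160.42°
δ = |180° − 160.42°| = 19.58°
19.58° ≤ 2α = 48.46°  →  valid

δ = 19.58°, valid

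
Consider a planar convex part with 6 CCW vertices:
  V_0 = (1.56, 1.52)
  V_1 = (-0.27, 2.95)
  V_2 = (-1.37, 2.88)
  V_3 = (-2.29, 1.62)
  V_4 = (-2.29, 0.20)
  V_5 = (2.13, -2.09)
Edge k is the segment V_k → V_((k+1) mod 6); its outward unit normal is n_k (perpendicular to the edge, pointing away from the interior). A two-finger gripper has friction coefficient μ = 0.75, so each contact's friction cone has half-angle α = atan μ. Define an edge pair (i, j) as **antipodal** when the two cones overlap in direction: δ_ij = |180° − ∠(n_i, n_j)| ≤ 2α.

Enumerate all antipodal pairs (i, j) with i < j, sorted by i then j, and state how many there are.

count = 6; pairs: (0,3), (0,4), (1,4), (2,5), (3,5), (4,5)

α = atan 0.75 = 36.87°;  2α = 73.74°
n_0 = (+0.6157, +0.7880)
n_1 = (-0.0635, +0.9980)
n_2 = (-0.8076, +0.5897)
n_3 = (-1.0000, -0.0000)
n_4 = (-0.4600, -0.8879)
n_5 = (+0.9878, +0.1560)
  (0,1): δ = 138.35°  ·
  (0,2): δ = 88.13°  ·
  (0,3): δ = 52.00°  ✓
  (0,4): δ = 10.62°  ✓
  (0,5): δ = 136.98°  ·
  (1,2): δ = 129.78°  ·
  (1,3): δ = 93.64°  ·
  (1,4): δ = 31.03°  ✓
  (1,5): δ = 95.33°  ·
  (2,3): δ = 143.86°  ·
  (2,4): δ = 81.25°  ·
  (2,5): δ = 45.11°  ✓
  (3,4): δ = 117.39°  ·
  (3,5): δ = 8.97°  ✓
  (4,5): δ = 53.64°  ✓
antipodal pairs: 6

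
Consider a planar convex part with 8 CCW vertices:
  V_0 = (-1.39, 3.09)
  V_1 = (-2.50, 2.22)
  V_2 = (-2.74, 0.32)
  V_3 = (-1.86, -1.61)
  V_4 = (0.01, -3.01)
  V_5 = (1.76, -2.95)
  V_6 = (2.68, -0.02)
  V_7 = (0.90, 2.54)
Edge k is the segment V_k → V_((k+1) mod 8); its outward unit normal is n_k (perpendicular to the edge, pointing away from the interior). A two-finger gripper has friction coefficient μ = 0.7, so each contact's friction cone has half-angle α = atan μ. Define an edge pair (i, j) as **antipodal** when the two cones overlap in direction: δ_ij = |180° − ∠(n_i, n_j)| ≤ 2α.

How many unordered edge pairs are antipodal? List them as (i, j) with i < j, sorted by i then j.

count = 11; pairs: (0,4), (0,5), (1,5), (1,6), (2,5), (2,6), (2,7), (3,6), (3,7), (4,6), (4,7)

α = atan 0.7 = 34.99°;  2α = 69.98°
n_0 = (-0.6169, +0.7871)
n_1 = (-0.9921, +0.1253)
n_2 = (-0.9099, -0.4149)
n_3 = (-0.5993, -0.8005)
n_4 = (+0.0343, -0.9994)
n_5 = (+0.9541, -0.2996)
n_6 = (+0.8210, +0.5709)
n_7 = (+0.2335, +0.9723)
  (0,1): δ = 135.29°  ·
  (0,2): δ = 103.58°  ·
  (0,3): δ = 74.91°  ·
  (0,4): δ = 36.13°  ✓
  (0,5): δ = 34.48°  ✓
  (0,6): δ = 86.72°  ·
  (0,7): δ = 128.41°  ·
  (1,2): δ = 148.29°  ·
  (1,3): δ = 119.62°  ·
  (1,4): δ = 80.84°  ·
  (1,5): δ = 10.23°  ✓
  (1,6): δ = 42.01°  ✓
  (1,7): δ = 83.69°  ·
  (2,3): δ = 151.33°  ·
  (2,4): δ = 112.55°  ·
  (2,5): δ = 41.94°  ✓
  (2,6): δ = 10.30°  ✓
  (2,7): δ = 51.98°  ✓
  (3,4): δ = 141.22°  ·
  (3,5): δ = 70.61°  ·
  (3,6): δ = 18.37°  ✓
  (3,7): δ = 23.32°  ✓
  (4,5): δ = 109.40°  ·
  (4,6): δ = 57.15°  ✓
  (4,7): δ = 15.47°  ✓
  (5,6): δ = 127.76°  ·
  (5,7): δ = 86.07°  ·
  (6,7): δ = 138.32°  ·
antipodal pairs: 11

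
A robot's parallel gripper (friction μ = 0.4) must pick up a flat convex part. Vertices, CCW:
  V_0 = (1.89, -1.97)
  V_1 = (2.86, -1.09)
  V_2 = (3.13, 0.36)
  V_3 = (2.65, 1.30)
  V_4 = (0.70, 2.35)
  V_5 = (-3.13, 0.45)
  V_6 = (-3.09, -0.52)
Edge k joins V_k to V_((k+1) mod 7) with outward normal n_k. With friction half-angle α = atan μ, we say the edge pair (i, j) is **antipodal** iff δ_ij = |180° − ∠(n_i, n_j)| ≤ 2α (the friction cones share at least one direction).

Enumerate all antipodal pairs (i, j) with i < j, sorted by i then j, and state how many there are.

count = 5; pairs: (0,4), (1,5), (2,5), (3,6), (4,6)

α = atan 0.4 = 21.80°;  2α = 43.60°
n_0 = (+0.6719, -0.7406)
n_1 = (+0.9831, -0.1831)
n_2 = (+0.8906, +0.4548)
n_3 = (+0.4741, +0.8805)
n_4 = (-0.4444, +0.8958)
n_5 = (-0.9992, -0.0412)
n_6 = (-0.2796, -0.9601)
  (0,1): δ = 142.76°  ·
  (0,2): δ = 105.16°  ·
  (0,3): δ = 70.52°  ·
  (0,4): δ = 15.83°  ✓
  (0,5): δ = 50.15°  ·
  (0,6): δ = 121.55°  ·
  (1,2): δ = 142.40°  ·
  (1,3): δ = 107.75°  ·
  (1,4): δ = 53.07°  ·
  (1,5): δ = 12.91°  ✓
  (1,6): δ = 84.31°  ·
  (2,3): δ = 145.35°  ·
  (2,4): δ = 90.67°  ·
  (2,5): δ = 24.69°  ✓
  (2,6): δ = 46.72°  ·
  (3,4): δ = 125.31°  ·
  (3,5): δ = 59.34°  ·
  (3,6): δ = 12.07°  ✓
  (4,5): δ = 114.02°  ·
  (4,6): δ = 42.62°  ✓
  (5,6): δ = 108.60°  ·
antipodal pairs: 5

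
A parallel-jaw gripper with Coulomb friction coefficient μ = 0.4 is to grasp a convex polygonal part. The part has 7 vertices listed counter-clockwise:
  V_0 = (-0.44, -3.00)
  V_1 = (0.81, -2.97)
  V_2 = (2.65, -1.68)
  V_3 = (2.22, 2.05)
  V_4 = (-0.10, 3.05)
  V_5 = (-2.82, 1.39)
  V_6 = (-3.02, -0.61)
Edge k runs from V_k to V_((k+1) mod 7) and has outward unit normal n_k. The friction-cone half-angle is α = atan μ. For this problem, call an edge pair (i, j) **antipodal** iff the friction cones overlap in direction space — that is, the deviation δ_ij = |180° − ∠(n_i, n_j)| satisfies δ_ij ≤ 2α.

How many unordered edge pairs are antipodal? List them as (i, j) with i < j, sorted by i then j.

count = 6; pairs: (0,3), (0,4), (1,4), (2,5), (2,6), (3,6)

α = atan 0.4 = 21.80°;  2α = 43.60°
n_0 = (+0.0240, -0.9997)
n_1 = (+0.5741, -0.8188)
n_2 = (+0.9934, +0.1145)
n_3 = (+0.3958, +0.9183)
n_4 = (-0.5209, +0.8536)
n_5 = (-0.9950, +0.0995)
n_6 = (-0.6796, -0.7336)
  (0,1): δ = 146.34°  ·
  (0,2): δ = 84.80°  ·
  (0,3): δ = 24.69°  ✓
  (0,4): δ = 30.02°  ✓
  (0,5): δ = 82.91°  ·
  (0,6): δ = 135.81°  ·
  (1,2): δ = 118.46°  ·
  (1,3): δ = 58.35°  ·
  (1,4): δ = 3.64°  ✓
  (1,5): δ = 49.26°  ·
  (1,6): δ = 102.16°  ·
  (2,3): δ = 119.89°  ·
  (2,4): δ = 65.18°  ·
  (2,5): δ = 12.29°  ✓
  (2,6): δ = 40.61°  ✓
  (3,4): δ = 125.29°  ·
  (3,5): δ = 72.39°  ·
  (3,6): δ = 19.49°  ✓
  (4,5): δ = 127.11°  ·
  (4,6): δ = 74.21°  ·
  (5,6): δ = 127.10°  ·
antipodal pairs: 6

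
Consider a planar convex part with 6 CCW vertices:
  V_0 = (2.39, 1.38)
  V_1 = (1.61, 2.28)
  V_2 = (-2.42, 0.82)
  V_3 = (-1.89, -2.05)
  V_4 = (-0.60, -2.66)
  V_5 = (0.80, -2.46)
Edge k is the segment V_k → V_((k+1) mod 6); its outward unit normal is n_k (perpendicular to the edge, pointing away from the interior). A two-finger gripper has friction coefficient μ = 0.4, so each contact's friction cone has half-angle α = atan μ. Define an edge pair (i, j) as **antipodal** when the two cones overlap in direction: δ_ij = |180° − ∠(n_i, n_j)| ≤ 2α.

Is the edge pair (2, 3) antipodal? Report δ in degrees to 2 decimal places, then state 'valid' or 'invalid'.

α = atan 0.4 = 21.80°;  2α = 43.60°
edge 2: e_2 = (+0.53, -2.87);  n_2 = (-0.9834, -0.1816)
edge 3: e_3 = (+1.29, -0.61);  n_3 = (-0.4275, -0.9040)
∠(n_2, n_3) = 54.23°
δ = |180° − 54.23°| = 125.77°
125.77° > 2α = 43.60°  →  invalid

δ = 125.77°, invalid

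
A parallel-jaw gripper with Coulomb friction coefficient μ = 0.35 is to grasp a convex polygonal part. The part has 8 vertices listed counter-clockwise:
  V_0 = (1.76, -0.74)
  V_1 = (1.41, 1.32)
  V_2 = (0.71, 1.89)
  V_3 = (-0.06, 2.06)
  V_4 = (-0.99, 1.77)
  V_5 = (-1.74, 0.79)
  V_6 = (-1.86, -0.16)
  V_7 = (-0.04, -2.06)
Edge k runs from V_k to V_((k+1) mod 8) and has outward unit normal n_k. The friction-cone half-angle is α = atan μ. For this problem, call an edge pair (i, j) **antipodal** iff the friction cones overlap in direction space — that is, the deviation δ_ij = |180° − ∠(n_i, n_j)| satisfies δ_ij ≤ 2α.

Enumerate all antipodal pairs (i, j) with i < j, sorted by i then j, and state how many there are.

count = 6; pairs: (0,5), (0,6), (1,6), (2,6), (3,7), (4,7)

α = atan 0.35 = 19.29°;  2α = 38.58°
n_0 = (+0.9859, +0.1675)
n_1 = (+0.6314, +0.7754)
n_2 = (+0.2156, +0.9765)
n_3 = (-0.2977, +0.9547)
n_4 = (-0.7941, +0.6078)
n_5 = (-0.9921, +0.1253)
n_6 = (-0.7221, -0.6917)
n_7 = (+0.5914, -0.8064)
  (0,1): δ = 138.80°  ·
  (0,2): δ = 112.09°  ·
  (0,3): δ = 82.32°  ·
  (0,4): δ = 47.07°  ·
  (0,5): δ = 16.84°  ✓
  (0,6): δ = 34.13°  ✓
  (0,7): δ = 116.61°  ·
  (1,2): δ = 153.29°  ·
  (1,3): δ = 123.53°  ·
  (1,4): δ = 88.27°  ·
  (1,5): δ = 58.04°  ·
  (1,6): δ = 7.08°  ✓
  (1,7): δ = 75.41°  ·
  (2,3): δ = 150.23°  ·
  (2,4): δ = 114.98°  ·
  (2,5): δ = 84.75°  ·
  (2,6): δ = 33.78°  ✓
  (2,7): δ = 48.70°  ·
  (3,4): δ = 144.75°  ·
  (3,5): δ = 114.52°  ·
  (3,6): δ = 63.55°  ·
  (3,7): δ = 18.93°  ✓
  (4,5): δ = 149.77°  ·
  (4,6): δ = 98.80°  ·
  (4,7): δ = 16.32°  ✓
  (5,6): δ = 129.03°  ·
  (5,7): δ = 46.55°  ·
  (6,7): δ = 97.51°  ·
antipodal pairs: 6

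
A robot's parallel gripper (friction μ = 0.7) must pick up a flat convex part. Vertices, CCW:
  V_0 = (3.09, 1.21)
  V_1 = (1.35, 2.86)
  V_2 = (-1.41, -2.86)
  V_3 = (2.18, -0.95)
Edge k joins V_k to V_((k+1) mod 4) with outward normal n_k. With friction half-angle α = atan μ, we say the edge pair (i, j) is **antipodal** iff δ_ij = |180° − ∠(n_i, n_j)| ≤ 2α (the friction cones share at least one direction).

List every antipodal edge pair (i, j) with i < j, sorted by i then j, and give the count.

count = 2; pairs: (1,2), (1,3)

α = atan 0.7 = 34.99°;  2α = 69.98°
n_0 = (+0.6881, +0.7256)
n_1 = (-0.9006, +0.4346)
n_2 = (+0.4697, -0.8828)
n_3 = (+0.9216, -0.3882)
  (0,1): δ = 72.28°  ·
  (0,2): δ = 71.49°  ·
  (0,3): δ = 110.63°  ·
  (1,2): δ = 36.23°  ✓
  (1,3): δ = 2.91°  ✓
  (2,3): δ = 140.86°  ·
antipodal pairs: 2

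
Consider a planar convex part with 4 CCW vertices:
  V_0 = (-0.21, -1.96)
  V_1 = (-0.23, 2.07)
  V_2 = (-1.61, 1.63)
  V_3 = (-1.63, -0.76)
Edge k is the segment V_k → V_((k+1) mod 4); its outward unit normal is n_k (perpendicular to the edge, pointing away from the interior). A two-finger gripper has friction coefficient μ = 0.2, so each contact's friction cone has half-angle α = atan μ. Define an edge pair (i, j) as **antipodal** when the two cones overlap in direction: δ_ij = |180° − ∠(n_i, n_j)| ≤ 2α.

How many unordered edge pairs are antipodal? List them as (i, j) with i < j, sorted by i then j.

α = atan 0.2 = 11.31°;  2α = 22.62°
n_0 = (+1.0000, +0.0050)
n_1 = (-0.3038, +0.9527)
n_2 = (-1.0000, +0.0084)
n_3 = (-0.6455, -0.7638)
  (0,1): δ = 72.60°  ·
  (0,2): δ = 0.76°  ✓
  (0,3): δ = 49.52°  ·
  (1,2): δ = 108.16°  ·
  (1,3): δ = 57.88°  ·
  (2,3): δ = 129.72°  ·
antipodal pairs: 1

count = 1; pairs: (0,2)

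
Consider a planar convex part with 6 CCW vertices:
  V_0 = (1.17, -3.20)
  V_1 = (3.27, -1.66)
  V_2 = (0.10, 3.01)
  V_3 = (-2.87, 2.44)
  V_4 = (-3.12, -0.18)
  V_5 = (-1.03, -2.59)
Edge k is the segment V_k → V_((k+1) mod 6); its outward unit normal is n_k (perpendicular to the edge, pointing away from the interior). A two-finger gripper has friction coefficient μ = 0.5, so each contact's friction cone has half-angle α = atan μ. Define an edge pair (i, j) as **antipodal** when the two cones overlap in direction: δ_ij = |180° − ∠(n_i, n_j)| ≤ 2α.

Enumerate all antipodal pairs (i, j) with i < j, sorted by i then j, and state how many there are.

count = 6; pairs: (0,2), (0,3), (1,3), (1,4), (1,5), (2,5)

α = atan 0.5 = 26.57°;  2α = 53.13°
n_0 = (+0.5914, -0.8064)
n_1 = (+0.8274, +0.5616)
n_2 = (-0.1885, +0.9821)
n_3 = (-0.9955, +0.0950)
n_4 = (-0.7555, -0.6552)
n_5 = (-0.2672, -0.9636)
  (0,1): δ = 92.09°  ·
  (0,2): δ = 25.39°  ✓
  (0,3): δ = 48.30°  ✓
  (0,4): δ = 94.68°  ·
  (0,5): δ = 128.25°  ·
  (1,2): δ = 113.30°  ·
  (1,3): δ = 39.62°  ✓
  (1,4): δ = 6.76°  ✓
  (1,5): δ = 40.33°  ✓
  (2,3): δ = 106.31°  ·
  (2,4): δ = 59.93°  ·
  (2,5): δ = 26.36°  ✓
  (3,4): δ = 133.62°  ·
  (3,5): δ = 100.05°  ·
  (4,5): δ = 146.43°  ·
antipodal pairs: 6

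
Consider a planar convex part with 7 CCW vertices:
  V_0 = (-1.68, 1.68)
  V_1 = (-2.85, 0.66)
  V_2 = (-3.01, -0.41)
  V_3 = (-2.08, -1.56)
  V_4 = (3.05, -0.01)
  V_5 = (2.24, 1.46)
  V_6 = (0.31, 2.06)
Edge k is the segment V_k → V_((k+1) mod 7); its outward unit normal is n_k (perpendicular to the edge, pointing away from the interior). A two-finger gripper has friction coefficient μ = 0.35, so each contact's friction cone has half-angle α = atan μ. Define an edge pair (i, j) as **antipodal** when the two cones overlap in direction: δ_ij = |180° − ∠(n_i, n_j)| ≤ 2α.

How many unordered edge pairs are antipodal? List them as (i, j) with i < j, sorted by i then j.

α = atan 0.35 = 19.29°;  2α = 38.58°
n_0 = (-0.6571, +0.7538)
n_1 = (-0.9890, +0.1479)
n_2 = (-0.7776, -0.6288)
n_3 = (+0.2892, -0.9573)
n_4 = (+0.8758, +0.4826)
n_5 = (+0.2969, +0.9549)
n_6 = (-0.1876, +0.9823)
  (0,1): δ = 139.59°  ·
  (0,2): δ = 92.12°  ·
  (0,3): δ = 24.27°  ✓
  (0,4): δ = 77.77°  ·
  (0,5): δ = 121.65°  ·
  (0,6): δ = 149.73°  ·
  (1,2): δ = 132.53°  ·
  (1,3): δ = 64.68°  ·
  (1,4): δ = 37.36°  ✓
  (1,5): δ = 81.24°  ·
  (1,6): δ = 109.32°  ·
  (2,3): δ = 112.15°  ·
  (2,4): δ = 10.11°  ✓
  (2,5): δ = 33.77°  ✓
  (2,6): δ = 61.85°  ·
  (3,4): δ = 77.96°  ·
  (3,5): δ = 34.08°  ✓
  (3,6): δ = 6.00°  ✓
  (4,5): δ = 136.13°  ·
  (4,6): δ = 108.04°  ·
  (5,6): δ = 151.92°  ·
antipodal pairs: 6

count = 6; pairs: (0,3), (1,4), (2,4), (2,5), (3,5), (3,6)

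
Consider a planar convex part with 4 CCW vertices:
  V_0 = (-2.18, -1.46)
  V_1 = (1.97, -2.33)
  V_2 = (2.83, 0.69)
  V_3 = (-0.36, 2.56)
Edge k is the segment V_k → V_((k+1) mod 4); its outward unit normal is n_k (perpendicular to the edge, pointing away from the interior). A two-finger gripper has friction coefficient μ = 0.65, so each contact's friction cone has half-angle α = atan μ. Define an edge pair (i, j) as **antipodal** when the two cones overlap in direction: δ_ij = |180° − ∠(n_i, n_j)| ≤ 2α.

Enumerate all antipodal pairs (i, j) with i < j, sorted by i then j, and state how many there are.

count = 2; pairs: (0,2), (1,3)

α = atan 0.65 = 33.02°;  2α = 66.05°
n_0 = (-0.2052, -0.9787)
n_1 = (+0.9618, -0.2739)
n_2 = (+0.5057, +0.8627)
n_3 = (-0.9110, +0.4124)
  (0,1): δ = 94.06°  ·
  (0,2): δ = 18.54°  ✓
  (0,3): δ = 77.48°  ·
  (1,2): δ = 104.48°  ·
  (1,3): δ = 8.46°  ✓
  (2,3): δ = 83.98°  ·
antipodal pairs: 2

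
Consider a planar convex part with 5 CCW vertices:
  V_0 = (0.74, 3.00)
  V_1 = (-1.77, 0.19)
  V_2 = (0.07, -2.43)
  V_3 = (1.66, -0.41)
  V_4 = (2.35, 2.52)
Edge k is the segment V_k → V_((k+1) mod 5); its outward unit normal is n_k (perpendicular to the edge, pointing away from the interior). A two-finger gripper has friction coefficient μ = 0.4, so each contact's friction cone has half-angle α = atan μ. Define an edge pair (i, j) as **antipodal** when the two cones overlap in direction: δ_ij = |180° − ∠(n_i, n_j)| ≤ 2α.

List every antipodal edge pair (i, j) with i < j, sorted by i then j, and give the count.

count = 3; pairs: (0,2), (0,3), (1,4)

α = atan 0.4 = 21.80°;  2α = 43.60°
n_0 = (-0.7458, +0.6662)
n_1 = (-0.8184, -0.5747)
n_2 = (+0.7858, -0.6185)
n_3 = (+0.9734, -0.2292)
n_4 = (+0.2857, +0.9583)
  (0,1): δ = 103.15°  ·
  (0,2): δ = 3.57°  ✓
  (0,3): δ = 28.52°  ✓
  (0,4): δ = 115.17°  ·
  (1,2): δ = 73.29°  ·
  (1,3): δ = 48.33°  ·
  (1,4): δ = 38.32°  ✓
  (2,3): δ = 155.04°  ·
  (2,4): δ = 68.39°  ·
  (3,4): δ = 93.35°  ·
antipodal pairs: 3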